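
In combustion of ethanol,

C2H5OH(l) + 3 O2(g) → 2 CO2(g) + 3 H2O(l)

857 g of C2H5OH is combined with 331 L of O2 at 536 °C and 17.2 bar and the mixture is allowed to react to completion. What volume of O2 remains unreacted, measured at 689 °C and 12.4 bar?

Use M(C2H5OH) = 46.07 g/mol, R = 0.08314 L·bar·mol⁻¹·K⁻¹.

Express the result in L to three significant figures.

n(C2H5OH) = 857 / 46.07 = 18.60 mol
n(O2) = PV/RT = (17.2 × 331) / (0.08314 × 809.15) = 84.63 mol
For 18.60 mol C2H5OH, stoichiometry requires (3/1) × 18.60 = 55.80 mol O2; 84.63 mol is available, so C2H5OH is limiting.
n(O2) consumed = (3/1) × 18.60 = 55.80 mol; remaining = 84.63 − 55.80 = 28.83 mol
V(O2) = nRT/P = 28.83 × 0.08314 × 962.15 / 12.4 = 186.0 L

186 L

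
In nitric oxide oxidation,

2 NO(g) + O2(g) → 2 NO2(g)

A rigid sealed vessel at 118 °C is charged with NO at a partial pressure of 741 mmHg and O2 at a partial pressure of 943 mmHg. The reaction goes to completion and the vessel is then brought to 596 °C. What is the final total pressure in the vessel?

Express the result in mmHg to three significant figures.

2920 mmHg

With V and T fixed, P_i ∝ n_i, so the mole ratios apply directly to partial pressures at 118 °C.
P(O2) required for 741 mmHg of NO = (1/2) × 741 = 370.5 mmHg; available 943 mmHg, so NO is limiting.
P(O2) remaining = 943 − (1/2) × 741 = 572.5 mmHg
P(gaseous products) = (2)/2 × 741 = 741.0 mmHg
P_total at 118 °C = 572.5 + 741.0 = 1314 mmHg
Scaling to 596 °C: P = 1314 × 869.15/391.15 = 2920 mmHg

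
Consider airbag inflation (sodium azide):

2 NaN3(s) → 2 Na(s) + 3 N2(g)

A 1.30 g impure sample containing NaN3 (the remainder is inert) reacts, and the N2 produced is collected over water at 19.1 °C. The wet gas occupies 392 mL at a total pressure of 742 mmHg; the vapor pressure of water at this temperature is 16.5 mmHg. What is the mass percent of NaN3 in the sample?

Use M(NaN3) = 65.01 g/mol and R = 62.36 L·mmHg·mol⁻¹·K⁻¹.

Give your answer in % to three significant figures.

52.0 %

P(N2) = 742 − 16.5 = 725.5 mmHg
n(N2) = PV/RT = (725.5 × 0.3920) / (62.36 × 292.25) = 0.01560 mol
n(NaN3) = (2/3) × 0.01560 = 0.01040 mol
m(NaN3) = 0.01040 × 65.01 = 0.6761 g
%NaN3 = 0.6761 / 1.30 × 100 = 52.01%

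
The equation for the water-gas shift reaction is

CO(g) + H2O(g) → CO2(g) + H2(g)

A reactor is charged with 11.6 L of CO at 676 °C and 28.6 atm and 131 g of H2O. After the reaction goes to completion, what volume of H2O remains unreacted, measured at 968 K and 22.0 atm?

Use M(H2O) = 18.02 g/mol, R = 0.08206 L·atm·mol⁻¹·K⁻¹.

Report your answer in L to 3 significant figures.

n(CO) = PV/RT = (28.6 × 11.6) / (0.08206 × 949.15) = 4.259 mol
n(H2O) = 131 / 18.02 = 7.270 mol
For 4.259 mol CO, stoichiometry requires (1/1) × 4.259 = 4.259 mol H2O; 7.270 mol is available, so CO is limiting.
n(H2O) consumed = (1/1) × 4.259 = 4.259 mol; remaining = 7.270 − 4.259 = 3.011 mol
V(H2O) = nRT/P = 3.011 × 0.08206 × 968 / 22.0 = 10.87 L

10.9 L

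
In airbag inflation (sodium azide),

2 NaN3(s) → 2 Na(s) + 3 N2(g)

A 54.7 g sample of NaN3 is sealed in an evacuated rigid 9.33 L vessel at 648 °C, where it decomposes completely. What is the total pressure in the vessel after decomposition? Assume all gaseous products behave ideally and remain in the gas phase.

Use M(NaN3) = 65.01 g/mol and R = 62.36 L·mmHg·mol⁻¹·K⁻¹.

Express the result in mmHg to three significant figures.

n(NaN3) = 54.7 / 65.01 = 0.8414 mol
n(gas produced) = (3/2) × 0.8414 = 1.262 mol
P = nRT/V = 1.262 × 62.36 × 921.15 / 9.33 = 7770 mmHg

7770 mmHg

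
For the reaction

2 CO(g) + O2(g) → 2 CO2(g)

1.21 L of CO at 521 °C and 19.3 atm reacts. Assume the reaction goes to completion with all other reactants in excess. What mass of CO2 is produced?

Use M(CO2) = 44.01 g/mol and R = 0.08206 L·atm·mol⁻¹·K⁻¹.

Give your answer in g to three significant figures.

15.8 g

n(CO) = PV/RT = (19.3 × 1.21) / (0.08206 × 794.15) = 0.3584 mol
n(CO2) = (2/2) × 0.3584 = 0.3584 mol
m(CO2) = 0.3584 × 44.01 = 15.77 g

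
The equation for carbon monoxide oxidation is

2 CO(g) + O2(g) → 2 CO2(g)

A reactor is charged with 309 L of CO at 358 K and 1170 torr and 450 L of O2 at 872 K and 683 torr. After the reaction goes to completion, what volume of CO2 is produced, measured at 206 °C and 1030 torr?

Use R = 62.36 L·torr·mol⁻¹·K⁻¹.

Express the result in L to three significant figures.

328 L

n(CO) = PV/RT = (1170 × 309) / (62.36 × 358) = 16.19 mol
n(O2) = PV/RT = (683 × 450) / (62.36 × 872) = 5.652 mol
For 16.19 mol CO, stoichiometry requires (1/2) × 16.19 = 8.095 mol O2; 5.652 mol is available, so O2 is limiting.
n(CO2) = (2/1) × 5.652 = 11.30 mol
V(CO2) = nRT/P = 11.30 × 62.36 × 479.15 / 1030 = 327.8 L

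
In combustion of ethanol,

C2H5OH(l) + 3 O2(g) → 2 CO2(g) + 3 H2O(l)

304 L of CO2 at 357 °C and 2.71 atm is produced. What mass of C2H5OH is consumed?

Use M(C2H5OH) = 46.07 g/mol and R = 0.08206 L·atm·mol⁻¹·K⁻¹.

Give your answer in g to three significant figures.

367 g

n(CO2) = PV/RT = (2.71 × 304) / (0.08206 × 630.15) = 15.93 mol
n(C2H5OH) = (1/2) × 15.93 = 7.965 mol
m(C2H5OH) = 7.965 × 46.07 = 366.9 g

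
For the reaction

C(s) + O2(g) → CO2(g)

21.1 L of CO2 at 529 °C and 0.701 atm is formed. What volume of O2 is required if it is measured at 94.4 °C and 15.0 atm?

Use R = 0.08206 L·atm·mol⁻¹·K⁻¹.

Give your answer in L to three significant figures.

0.452 L

n(CO2) = PV/RT = (0.701 × 21.1) / (0.08206 × 802.15) = 0.2247 mol
n(O2) = (1/1) × 0.2247 = 0.2247 mol
V = nRT/P = 0.2247 × 0.08206 × 367.55 / 15.0 = 0.4518 L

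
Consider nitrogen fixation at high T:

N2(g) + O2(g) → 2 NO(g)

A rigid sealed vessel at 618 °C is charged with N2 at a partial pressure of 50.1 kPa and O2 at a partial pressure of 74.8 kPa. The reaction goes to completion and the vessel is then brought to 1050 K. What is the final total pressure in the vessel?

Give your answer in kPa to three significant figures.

147 kPa

At constant V, partial pressures at 618 °C are proportional to moles, so apply stoichiometry directly to pressures.
P(O2) required for 50.1 kPa of N2 = (1/1) × 50.1 = 50.10 kPa; available 74.8 kPa, so N2 is limiting.
P(O2) remaining = 74.8 − (1/1) × 50.1 = 24.70 kPa
P(gaseous products) = (2)/1 × 50.1 = 100.2 kPa
P_total at 618 °C = 24.70 + 100.2 = 124.9 kPa
Scaling to 1050 K: P = 124.9 × 1050/891.15 = 147.2 kPa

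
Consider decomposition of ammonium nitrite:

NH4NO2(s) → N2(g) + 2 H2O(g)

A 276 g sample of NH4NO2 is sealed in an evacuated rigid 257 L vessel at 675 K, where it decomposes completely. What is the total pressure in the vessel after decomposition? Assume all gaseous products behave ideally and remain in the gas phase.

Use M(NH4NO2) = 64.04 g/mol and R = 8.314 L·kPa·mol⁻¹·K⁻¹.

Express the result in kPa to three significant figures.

282 kPa

n(NH4NO2) = 276 / 64.04 = 4.310 mol
n(gas produced) = (3/1) × 4.310 = 12.93 mol
P = nRT/V = 12.93 × 8.314 × 675 / 257 = 282.3 kPa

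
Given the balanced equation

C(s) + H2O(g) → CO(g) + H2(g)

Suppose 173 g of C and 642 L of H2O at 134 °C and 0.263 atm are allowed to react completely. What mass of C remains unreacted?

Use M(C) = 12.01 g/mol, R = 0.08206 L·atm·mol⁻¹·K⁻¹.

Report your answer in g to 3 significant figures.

112 g

n(C) = 173 / 12.01 = 14.40 mol
n(H2O) = PV/RT = (0.263 × 642) / (0.08206 × 407.15) = 5.054 mol
For 14.40 mol C, stoichiometry requires (1/1) × 14.40 = 14.40 mol H2O; 5.054 mol is available, so H2O is limiting.
n(C) consumed = (1/1) × 5.054 = 5.054 mol; remaining = 14.40 − 5.054 = 9.346 mol
m(C) = 9.346 × 12.01 = 112.2 g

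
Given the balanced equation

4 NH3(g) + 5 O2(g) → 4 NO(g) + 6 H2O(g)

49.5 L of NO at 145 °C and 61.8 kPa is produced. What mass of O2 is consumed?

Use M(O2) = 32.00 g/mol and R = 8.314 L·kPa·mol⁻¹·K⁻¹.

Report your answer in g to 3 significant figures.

n(NO) = PV/RT = (61.8 × 49.5) / (8.314 × 418.15) = 0.8799 mol
n(O2) = (5/4) × 0.8799 = 1.100 mol
m(O2) = 1.100 × 32.00 = 35.20 g

35.2 g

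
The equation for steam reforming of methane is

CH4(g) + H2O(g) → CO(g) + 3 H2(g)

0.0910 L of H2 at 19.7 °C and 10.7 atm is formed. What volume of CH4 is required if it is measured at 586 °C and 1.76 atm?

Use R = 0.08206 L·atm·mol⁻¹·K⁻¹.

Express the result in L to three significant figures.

0.541 L

n(H2) = PV/RT = (10.7 × 0.0910) / (0.08206 × 292.85) = 0.04052 mol
n(CH4) = (1/3) × 0.04052 = 0.01351 mol
V = nRT/P = 0.01351 × 0.08206 × 859.15 / 1.76 = 0.5412 L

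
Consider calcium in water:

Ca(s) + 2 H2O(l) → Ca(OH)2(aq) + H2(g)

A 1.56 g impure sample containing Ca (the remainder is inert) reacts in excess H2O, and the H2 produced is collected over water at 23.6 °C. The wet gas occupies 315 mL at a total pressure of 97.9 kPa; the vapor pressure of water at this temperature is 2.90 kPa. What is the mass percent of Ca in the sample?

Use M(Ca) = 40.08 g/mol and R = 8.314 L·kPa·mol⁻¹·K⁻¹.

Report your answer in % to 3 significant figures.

P(H2) = 97.9 − 2.90 = 95.00 kPa
n(H2) = PV/RT = (95.00 × 0.3150) / (8.314 × 296.75) = 0.01213 mol
n(Ca) = (1/1) × 0.01213 = 0.01213 mol
m(Ca) = 0.01213 × 40.08 = 0.4862 g
%Ca = 0.4862 / 1.56 × 100 = 31.17%

31.2 %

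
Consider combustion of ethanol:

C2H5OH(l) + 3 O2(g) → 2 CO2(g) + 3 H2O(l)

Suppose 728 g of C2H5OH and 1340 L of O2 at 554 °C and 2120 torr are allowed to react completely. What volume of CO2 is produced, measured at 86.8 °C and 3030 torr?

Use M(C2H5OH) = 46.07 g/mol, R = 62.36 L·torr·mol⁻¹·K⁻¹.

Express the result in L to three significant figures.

234 L

n(C2H5OH) = 728 / 46.07 = 15.80 mol
n(O2) = PV/RT = (2120 × 1340) / (62.36 × 827.15) = 55.07 mol
For 15.80 mol C2H5OH, stoichiometry requires (3/1) × 15.80 = 47.40 mol O2; 55.07 mol is available, so C2H5OH is limiting.
n(CO2) = (2/1) × 15.80 = 31.60 mol
V(CO2) = nRT/P = 31.60 × 62.36 × 359.95 / 3030 = 234.1 L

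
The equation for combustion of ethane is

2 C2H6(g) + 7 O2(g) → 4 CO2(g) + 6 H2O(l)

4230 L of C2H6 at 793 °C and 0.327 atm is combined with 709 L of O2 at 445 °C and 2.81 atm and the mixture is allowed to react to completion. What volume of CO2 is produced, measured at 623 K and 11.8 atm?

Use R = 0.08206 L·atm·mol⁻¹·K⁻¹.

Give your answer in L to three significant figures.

83.7 L

n(C2H6) = PV/RT = (0.327 × 4230) / (0.08206 × 1066.15) = 15.81 mol
n(O2) = PV/RT = (2.81 × 709) / (0.08206 × 718.15) = 33.81 mol
For 15.81 mol C2H6, stoichiometry requires (7/2) × 15.81 = 55.34 mol O2; 33.81 mol is available, so O2 is limiting.
n(CO2) = (4/7) × 33.81 = 19.32 mol
V(CO2) = nRT/P = 19.32 × 0.08206 × 623 / 11.8 = 83.70 L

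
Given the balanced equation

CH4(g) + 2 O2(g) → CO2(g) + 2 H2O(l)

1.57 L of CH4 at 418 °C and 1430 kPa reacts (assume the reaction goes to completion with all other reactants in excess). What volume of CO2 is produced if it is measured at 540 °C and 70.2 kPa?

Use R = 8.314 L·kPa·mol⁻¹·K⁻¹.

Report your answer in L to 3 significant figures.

37.6 L

n(CH4) = PV/RT = (1430 × 1.57) / (8.314 × 691.15) = 0.3907 mol
n(CO2) = (1/1) × 0.3907 = 0.3907 mol
V = nRT/P = 0.3907 × 8.314 × 813.15 / 70.2 = 37.63 L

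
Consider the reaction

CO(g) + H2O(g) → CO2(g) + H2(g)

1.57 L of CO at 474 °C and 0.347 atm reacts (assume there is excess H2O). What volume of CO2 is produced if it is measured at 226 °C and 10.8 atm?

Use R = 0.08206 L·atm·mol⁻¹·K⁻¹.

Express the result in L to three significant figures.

0.0337 L

n(CO) = PV/RT = (0.347 × 1.57) / (0.08206 × 747.15) = 0.008886 mol
n(CO2) = (1/1) × 0.008886 = 0.008886 mol
V = nRT/P = 0.008886 × 0.08206 × 499.15 / 10.8 = 0.03370 L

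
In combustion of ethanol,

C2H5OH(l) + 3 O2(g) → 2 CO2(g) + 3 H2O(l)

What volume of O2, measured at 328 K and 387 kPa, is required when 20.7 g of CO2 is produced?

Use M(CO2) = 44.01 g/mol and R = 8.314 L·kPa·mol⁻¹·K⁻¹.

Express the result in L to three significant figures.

n(CO2) = 20.70 / 44.01 = 0.4703 mol
n(O2) = (3/2) × 0.4703 = 0.7055 mol
V = nRT/P = 0.7055 × 8.314 × 328 / 387 = 4.971 L

4.97 L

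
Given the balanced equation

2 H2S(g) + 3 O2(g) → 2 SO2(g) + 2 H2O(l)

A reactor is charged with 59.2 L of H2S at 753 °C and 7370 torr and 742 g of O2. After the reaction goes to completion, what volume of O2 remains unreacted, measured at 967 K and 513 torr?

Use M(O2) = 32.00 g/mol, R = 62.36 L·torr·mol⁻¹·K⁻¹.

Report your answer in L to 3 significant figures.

n(H2S) = PV/RT = (7370 × 59.2) / (62.36 × 1026.15) = 6.818 mol
n(O2) = 742 / 32.00 = 23.19 mol
For 6.818 mol H2S, stoichiometry requires (3/2) × 6.818 = 10.23 mol O2; 23.19 mol is available, so H2S is limiting.
n(O2) consumed = (3/2) × 6.818 = 10.23 mol; remaining = 23.19 − 10.23 = 12.96 mol
V(O2) = nRT/P = 12.96 × 62.36 × 967 / 513 = 1523 L

1520 L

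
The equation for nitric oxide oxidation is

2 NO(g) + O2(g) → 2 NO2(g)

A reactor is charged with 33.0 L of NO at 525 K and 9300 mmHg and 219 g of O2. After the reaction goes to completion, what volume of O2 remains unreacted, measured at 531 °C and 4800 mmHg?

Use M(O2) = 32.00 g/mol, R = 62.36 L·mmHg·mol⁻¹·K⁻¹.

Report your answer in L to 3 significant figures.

n(NO) = PV/RT = (9300 × 33.0) / (62.36 × 525) = 9.374 mol
n(O2) = 219 / 32.00 = 6.844 mol
For 9.374 mol NO, stoichiometry requires (1/2) × 9.374 = 4.687 mol O2; 6.844 mol is available, so NO is limiting.
n(O2) consumed = (1/2) × 9.374 = 4.687 mol; remaining = 6.844 − 4.687 = 2.157 mol
V(O2) = nRT/P = 2.157 × 62.36 × 804.15 / 4800 = 22.53 L

22.5 L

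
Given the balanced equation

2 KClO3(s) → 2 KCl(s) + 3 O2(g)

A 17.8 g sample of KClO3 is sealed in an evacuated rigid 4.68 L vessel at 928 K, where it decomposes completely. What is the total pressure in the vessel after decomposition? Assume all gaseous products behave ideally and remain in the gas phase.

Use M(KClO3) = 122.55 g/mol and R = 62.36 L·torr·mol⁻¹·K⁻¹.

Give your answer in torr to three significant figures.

2690 torr

n(KClO3) = 17.8 / 122.55 = 0.1452 mol
n(gas produced) = (3/2) × 0.1452 = 0.2178 mol
P = nRT/V = 0.2178 × 62.36 × 928 / 4.68 = 2693 torr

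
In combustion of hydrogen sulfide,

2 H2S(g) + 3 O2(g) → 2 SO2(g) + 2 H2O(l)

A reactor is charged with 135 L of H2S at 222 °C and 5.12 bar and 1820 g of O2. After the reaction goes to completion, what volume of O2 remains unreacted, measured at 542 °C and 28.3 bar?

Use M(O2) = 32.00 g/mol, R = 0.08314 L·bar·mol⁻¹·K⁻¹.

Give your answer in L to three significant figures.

n(H2S) = PV/RT = (5.12 × 135) / (0.08314 × 495.15) = 16.79 mol
n(O2) = 1820 / 32.00 = 56.88 mol
For 16.79 mol H2S, stoichiometry requires (3/2) × 16.79 = 25.18 mol O2; 56.88 mol is available, so H2S is limiting.
n(O2) consumed = (3/2) × 16.79 = 25.18 mol; remaining = 56.88 − 25.18 = 31.70 mol
V(O2) = nRT/P = 31.70 × 0.08314 × 815.15 / 28.3 = 75.91 L

75.9 L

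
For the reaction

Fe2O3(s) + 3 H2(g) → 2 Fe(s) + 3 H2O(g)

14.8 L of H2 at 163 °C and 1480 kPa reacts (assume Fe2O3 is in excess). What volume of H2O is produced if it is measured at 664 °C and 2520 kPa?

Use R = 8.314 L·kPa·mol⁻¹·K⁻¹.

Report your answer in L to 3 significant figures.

18.7 L

n(H2) = PV/RT = (1480 × 14.8) / (8.314 × 436.15) = 6.041 mol
n(H2O) = (3/3) × 6.041 = 6.041 mol
V = nRT/P = 6.041 × 8.314 × 937.15 / 2520 = 18.68 L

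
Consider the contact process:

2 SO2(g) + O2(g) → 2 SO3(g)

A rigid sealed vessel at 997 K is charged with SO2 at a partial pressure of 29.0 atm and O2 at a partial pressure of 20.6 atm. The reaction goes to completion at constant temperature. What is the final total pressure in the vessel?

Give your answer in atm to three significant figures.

At constant V, partial pressures at 997 K are proportional to moles, so apply stoichiometry directly to pressures.
P(O2) required for 29.0 atm of SO2 = (1/2) × 29.0 = 14.50 atm; available 20.6 atm, so SO2 is limiting.
P(O2) remaining = 20.6 − (1/2) × 29.0 = 6.100 atm
P(gaseous products) = (2)/2 × 29.0 = 29.00 atm
P_total at 997 K = 6.100 + 29.00 = 35.10 atm

35.1 atm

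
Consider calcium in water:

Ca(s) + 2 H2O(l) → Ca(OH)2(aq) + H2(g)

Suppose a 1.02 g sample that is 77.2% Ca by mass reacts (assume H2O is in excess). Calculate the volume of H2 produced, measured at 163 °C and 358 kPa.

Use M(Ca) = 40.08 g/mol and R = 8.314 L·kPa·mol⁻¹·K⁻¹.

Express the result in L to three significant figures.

mass of Ca = 1.02 × 77.2/100 = 0.7874 g
n(Ca) = 0.7874 / 40.08 = 0.01965 mol
n(H2) = (1/1) × 0.01965 = 0.01965 mol
V = nRT/P = 0.01965 × 8.314 × 436.15 / 358 = 0.1990 L

0.199 L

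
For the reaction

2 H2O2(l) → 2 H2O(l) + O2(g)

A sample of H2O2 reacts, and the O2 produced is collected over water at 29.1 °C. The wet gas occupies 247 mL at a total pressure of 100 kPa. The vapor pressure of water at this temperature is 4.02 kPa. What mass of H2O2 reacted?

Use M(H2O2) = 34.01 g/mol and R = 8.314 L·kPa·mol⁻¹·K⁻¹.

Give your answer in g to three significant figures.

0.642 g

P(O2) = 100 − 4.02 = 95.98 kPa
n(O2) = PV/RT = (95.98 × 0.2470) / (8.314 × 302.25) = 0.009434 mol
n(H2O2) = (2/1) × 0.009434 = 0.01887 mol
m(H2O2) = 0.01887 × 34.01 = 0.6418 g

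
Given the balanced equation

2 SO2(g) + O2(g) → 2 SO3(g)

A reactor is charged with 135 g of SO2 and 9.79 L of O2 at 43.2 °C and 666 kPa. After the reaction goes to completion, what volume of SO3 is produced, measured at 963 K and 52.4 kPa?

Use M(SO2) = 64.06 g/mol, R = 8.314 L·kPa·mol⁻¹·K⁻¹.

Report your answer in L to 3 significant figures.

322 L

n(SO2) = 135 / 64.06 = 2.107 mol
n(O2) = PV/RT = (666 × 9.79) / (8.314 × 316.35) = 2.479 mol
For 2.107 mol SO2, stoichiometry requires (1/2) × 2.107 = 1.054 mol O2; 2.479 mol is available, so SO2 is limiting.
n(SO3) = (2/2) × 2.107 = 2.107 mol
V(SO3) = nRT/P = 2.107 × 8.314 × 963 / 52.4 = 321.9 L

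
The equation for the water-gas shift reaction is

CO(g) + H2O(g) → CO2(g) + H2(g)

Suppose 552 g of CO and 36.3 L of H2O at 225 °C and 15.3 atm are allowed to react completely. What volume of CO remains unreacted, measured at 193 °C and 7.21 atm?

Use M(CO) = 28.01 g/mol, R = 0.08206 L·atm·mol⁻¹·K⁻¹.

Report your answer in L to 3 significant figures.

32.5 L

n(CO) = 552 / 28.01 = 19.71 mol
n(H2O) = PV/RT = (15.3 × 36.3) / (0.08206 × 498.15) = 13.59 mol
For 19.71 mol CO, stoichiometry requires (1/1) × 19.71 = 19.71 mol H2O; 13.59 mol is available, so H2O is limiting.
n(CO) consumed = (1/1) × 13.59 = 13.59 mol; remaining = 19.71 − 13.59 = 6.120 mol
V(CO) = nRT/P = 6.120 × 0.08206 × 466.15 / 7.21 = 32.47 L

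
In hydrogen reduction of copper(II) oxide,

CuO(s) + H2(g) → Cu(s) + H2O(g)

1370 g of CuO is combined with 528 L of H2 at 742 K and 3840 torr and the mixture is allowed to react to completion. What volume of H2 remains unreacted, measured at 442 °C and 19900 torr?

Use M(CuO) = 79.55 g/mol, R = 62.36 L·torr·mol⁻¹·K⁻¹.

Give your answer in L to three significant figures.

n(CuO) = 1370 / 79.55 = 17.22 mol
n(H2) = PV/RT = (3840 × 528) / (62.36 × 742) = 43.82 mol
For 17.22 mol CuO, stoichiometry requires (1/1) × 17.22 = 17.22 mol H2; 43.82 mol is available, so CuO is limiting.
n(H2) consumed = (1/1) × 17.22 = 17.22 mol; remaining = 43.82 − 17.22 = 26.60 mol
V(H2) = nRT/P = 26.60 × 62.36 × 715.15 / 19900 = 59.61 L

59.6 L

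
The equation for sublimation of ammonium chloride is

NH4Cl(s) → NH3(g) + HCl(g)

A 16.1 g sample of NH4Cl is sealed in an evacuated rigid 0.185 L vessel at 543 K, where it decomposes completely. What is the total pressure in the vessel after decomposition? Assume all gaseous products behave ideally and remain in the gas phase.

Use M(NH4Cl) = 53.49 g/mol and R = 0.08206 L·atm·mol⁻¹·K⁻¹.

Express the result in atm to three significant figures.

145 atm

n(NH4Cl) = 16.1 / 53.49 = 0.3010 mol
n(gas produced) = (2/1) × 0.3010 = 0.6020 mol
P = nRT/V = 0.6020 × 0.08206 × 543 / 0.185 = 145.0 atm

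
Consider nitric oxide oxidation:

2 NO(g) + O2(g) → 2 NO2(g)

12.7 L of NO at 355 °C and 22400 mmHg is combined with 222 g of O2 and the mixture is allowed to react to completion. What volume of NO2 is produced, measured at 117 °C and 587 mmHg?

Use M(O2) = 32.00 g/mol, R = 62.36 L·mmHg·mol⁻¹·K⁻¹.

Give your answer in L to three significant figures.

301 L

n(NO) = PV/RT = (22400 × 12.7) / (62.36 × 628.15) = 7.262 mol
n(O2) = 222 / 32.00 = 6.938 mol
For 7.262 mol NO, stoichiometry requires (1/2) × 7.262 = 3.631 mol O2; 6.938 mol is available, so NO is limiting.
n(NO2) = (2/2) × 7.262 = 7.262 mol
V(NO2) = nRT/P = 7.262 × 62.36 × 390.15 / 587 = 301.0 L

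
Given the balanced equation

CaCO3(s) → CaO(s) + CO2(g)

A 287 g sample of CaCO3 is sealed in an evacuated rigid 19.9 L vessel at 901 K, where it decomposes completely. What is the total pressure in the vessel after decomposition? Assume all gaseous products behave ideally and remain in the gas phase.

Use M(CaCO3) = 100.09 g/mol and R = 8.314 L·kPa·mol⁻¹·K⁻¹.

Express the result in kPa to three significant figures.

n(CaCO3) = 287 / 100.09 = 2.867 mol
n(gas produced) = (1/1) × 2.867 = 2.867 mol
P = nRT/V = 2.867 × 8.314 × 901 / 19.9 = 1079 kPa

1080 kPa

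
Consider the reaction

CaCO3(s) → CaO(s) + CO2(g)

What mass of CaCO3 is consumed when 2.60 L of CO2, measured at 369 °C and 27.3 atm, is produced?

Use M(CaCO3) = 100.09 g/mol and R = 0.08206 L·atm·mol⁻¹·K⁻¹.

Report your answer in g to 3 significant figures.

n(CO2) = PV/RT = (27.3 × 2.60) / (0.08206 × 642.15) = 1.347 mol
n(CaCO3) = (1/1) × 1.347 = 1.347 mol
m(CaCO3) = 1.347 × 100.09 = 134.8 g

135 g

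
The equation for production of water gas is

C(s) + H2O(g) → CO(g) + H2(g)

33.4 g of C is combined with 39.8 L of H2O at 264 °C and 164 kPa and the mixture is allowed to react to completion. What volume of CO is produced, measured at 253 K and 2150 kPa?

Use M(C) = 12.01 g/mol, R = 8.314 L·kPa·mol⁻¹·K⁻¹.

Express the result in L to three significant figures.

n(C) = 33.4 / 12.01 = 2.781 mol
n(H2O) = PV/RT = (164 × 39.8) / (8.314 × 537.15) = 1.462 mol
For 2.781 mol C, stoichiometry requires (1/1) × 2.781 = 2.781 mol H2O; 1.462 mol is available, so H2O is limiting.
n(CO) = (1/1) × 1.462 = 1.462 mol
V(CO) = nRT/P = 1.462 × 8.314 × 253 / 2150 = 1.430 L

1.43 L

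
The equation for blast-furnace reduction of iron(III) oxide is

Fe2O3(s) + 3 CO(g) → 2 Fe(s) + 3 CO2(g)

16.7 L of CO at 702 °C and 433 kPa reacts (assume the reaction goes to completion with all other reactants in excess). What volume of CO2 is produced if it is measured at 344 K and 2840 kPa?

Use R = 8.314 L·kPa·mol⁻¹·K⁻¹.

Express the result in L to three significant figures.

0.898 L

n(CO) = PV/RT = (433 × 16.7) / (8.314 × 975.15) = 0.8919 mol
n(CO2) = (3/3) × 0.8919 = 0.8919 mol
V = nRT/P = 0.8919 × 8.314 × 344 / 2840 = 0.8982 L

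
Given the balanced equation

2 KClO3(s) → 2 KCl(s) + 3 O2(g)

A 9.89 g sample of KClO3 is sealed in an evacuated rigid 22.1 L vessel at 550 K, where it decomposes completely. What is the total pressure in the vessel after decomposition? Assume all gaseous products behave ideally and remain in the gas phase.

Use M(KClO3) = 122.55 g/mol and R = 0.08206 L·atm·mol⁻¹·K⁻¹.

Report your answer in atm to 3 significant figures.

n(KClO3) = 9.89 / 122.55 = 0.08070 mol
n(gas produced) = (3/2) × 0.08070 = 0.1210 mol
P = nRT/V = 0.1210 × 0.08206 × 550 / 22.1 = 0.2471 atm

0.247 atm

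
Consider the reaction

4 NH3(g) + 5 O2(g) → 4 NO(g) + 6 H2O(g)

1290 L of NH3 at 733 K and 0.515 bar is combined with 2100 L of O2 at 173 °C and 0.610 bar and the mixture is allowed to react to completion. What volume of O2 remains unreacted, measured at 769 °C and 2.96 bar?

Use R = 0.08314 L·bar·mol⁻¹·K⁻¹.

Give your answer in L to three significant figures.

n(NH3) = PV/RT = (0.515 × 1290) / (0.08314 × 733) = 10.90 mol
n(O2) = PV/RT = (0.610 × 2100) / (0.08314 × 446.15) = 34.53 mol
For 10.90 mol NH3, stoichiometry requires (5/4) × 10.90 = 13.62 mol O2; 34.53 mol is available, so NH3 is limiting.
n(O2) consumed = (5/4) × 10.90 = 13.62 mol; remaining = 34.53 − 13.62 = 20.91 mol
V(O2) = nRT/P = 20.91 × 0.08314 × 1042.15 / 2.96 = 612.1 L

612 L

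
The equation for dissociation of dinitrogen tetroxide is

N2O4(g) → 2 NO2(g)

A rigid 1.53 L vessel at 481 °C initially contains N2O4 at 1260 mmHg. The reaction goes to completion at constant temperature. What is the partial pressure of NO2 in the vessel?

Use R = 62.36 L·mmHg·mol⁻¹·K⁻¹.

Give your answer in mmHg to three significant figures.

n(N2O4)₀ = PV/RT = (1260 × 1.53) / (62.36 × 754.15) = 0.04099 mol
n(NO2) = (2/1) × 0.04099 = 0.08198 mol
P(NO2) = nRT/V = 0.08198 × 62.36 × 754.15 / 1.53 = 2520 mmHg

2520 mmHg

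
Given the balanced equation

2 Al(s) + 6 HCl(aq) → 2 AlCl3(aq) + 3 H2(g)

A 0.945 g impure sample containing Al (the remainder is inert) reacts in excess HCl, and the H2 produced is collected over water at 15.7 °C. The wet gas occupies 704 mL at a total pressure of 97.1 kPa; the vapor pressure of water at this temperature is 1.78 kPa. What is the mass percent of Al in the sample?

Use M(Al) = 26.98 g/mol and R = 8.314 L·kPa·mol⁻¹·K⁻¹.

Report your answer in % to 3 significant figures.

P(H2) = 97.1 − 1.78 = 95.32 kPa
n(H2) = PV/RT = (95.32 × 0.7040) / (8.314 × 288.85) = 0.02794 mol
n(Al) = (2/3) × 0.02794 = 0.01863 mol
m(Al) = 0.01863 × 26.98 = 0.5026 g
%Al = 0.5026 / 0.945 × 100 = 53.19%

53.2 %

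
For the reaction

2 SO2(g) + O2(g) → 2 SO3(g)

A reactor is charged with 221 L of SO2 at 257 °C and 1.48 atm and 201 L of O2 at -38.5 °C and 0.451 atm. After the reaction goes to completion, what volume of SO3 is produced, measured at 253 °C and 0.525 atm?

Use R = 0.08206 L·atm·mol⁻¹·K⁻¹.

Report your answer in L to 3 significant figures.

618 L

n(SO2) = PV/RT = (1.48 × 221) / (0.08206 × 530.15) = 7.518 mol
n(O2) = PV/RT = (0.451 × 201) / (0.08206 × 234.65) = 4.708 mol
For 7.518 mol SO2, stoichiometry requires (1/2) × 7.518 = 3.759 mol O2; 4.708 mol is available, so SO2 is limiting.
n(SO3) = (2/2) × 7.518 = 7.518 mol
V(SO3) = nRT/P = 7.518 × 0.08206 × 526.15 / 0.525 = 618.3 L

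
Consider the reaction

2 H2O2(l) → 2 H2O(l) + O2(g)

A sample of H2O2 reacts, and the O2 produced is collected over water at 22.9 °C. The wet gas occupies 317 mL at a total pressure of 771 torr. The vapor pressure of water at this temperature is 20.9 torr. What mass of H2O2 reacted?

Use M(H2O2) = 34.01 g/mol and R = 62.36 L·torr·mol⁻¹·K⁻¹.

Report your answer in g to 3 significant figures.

P(O2) = 771 − 20.9 = 750.1 torr
n(O2) = PV/RT = (750.1 × 0.3170) / (62.36 × 296.05) = 0.01288 mol
n(H2O2) = (2/1) × 0.01288 = 0.02576 mol
m(H2O2) = 0.02576 × 34.01 = 0.8761 g

0.876 g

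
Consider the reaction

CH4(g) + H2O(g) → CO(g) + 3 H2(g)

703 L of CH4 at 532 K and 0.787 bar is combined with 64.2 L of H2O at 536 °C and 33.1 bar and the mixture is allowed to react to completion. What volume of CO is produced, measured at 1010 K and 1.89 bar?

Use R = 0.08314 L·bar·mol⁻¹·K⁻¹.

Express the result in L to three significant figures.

n(CH4) = PV/RT = (0.787 × 703) / (0.08314 × 532) = 12.51 mol
n(H2O) = PV/RT = (33.1 × 64.2) / (0.08314 × 809.15) = 31.59 mol
For 12.51 mol CH4, stoichiometry requires (1/1) × 12.51 = 12.51 mol H2O; 31.59 mol is available, so CH4 is limiting.
n(CO) = (1/1) × 12.51 = 12.51 mol
V(CO) = nRT/P = 12.51 × 0.08314 × 1010 / 1.89 = 555.8 L

556 L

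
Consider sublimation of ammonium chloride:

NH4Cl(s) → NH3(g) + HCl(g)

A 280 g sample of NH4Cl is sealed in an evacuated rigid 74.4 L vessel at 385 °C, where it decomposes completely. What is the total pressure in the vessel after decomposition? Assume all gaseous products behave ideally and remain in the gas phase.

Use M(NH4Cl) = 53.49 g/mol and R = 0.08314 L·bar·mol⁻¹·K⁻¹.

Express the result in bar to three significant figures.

7.70 bar

n(NH4Cl) = 280 / 53.49 = 5.235 mol
n(gas produced) = (2/1) × 5.235 = 10.47 mol
P = nRT/V = 10.47 × 0.08314 × 658.15 / 74.4 = 7.700 bar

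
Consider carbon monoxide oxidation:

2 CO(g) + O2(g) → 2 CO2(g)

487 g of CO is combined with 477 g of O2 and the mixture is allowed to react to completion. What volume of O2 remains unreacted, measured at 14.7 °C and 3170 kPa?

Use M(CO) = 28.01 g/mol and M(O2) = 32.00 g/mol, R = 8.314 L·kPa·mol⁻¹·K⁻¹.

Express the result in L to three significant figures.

n(CO) = 487 / 28.01 = 17.39 mol
n(O2) = 477 / 32.00 = 14.91 mol
For 17.39 mol CO, stoichiometry requires (1/2) × 17.39 = 8.695 mol O2; 14.91 mol is available, so CO is limiting.
n(O2) consumed = (1/2) × 17.39 = 8.695 mol; remaining = 14.91 − 8.695 = 6.215 mol
V(O2) = nRT/P = 6.215 × 8.314 × 287.85 / 3170 = 4.692 L

4.69 L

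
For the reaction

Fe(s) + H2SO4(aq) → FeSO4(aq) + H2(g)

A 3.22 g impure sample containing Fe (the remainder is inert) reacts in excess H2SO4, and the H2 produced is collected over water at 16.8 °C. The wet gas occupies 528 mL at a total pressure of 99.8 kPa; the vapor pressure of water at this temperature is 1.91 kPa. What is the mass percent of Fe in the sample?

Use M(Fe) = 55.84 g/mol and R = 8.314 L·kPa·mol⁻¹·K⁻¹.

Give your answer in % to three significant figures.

37.2 %

P(H2) = 99.8 − 1.91 = 97.89 kPa
n(H2) = PV/RT = (97.89 × 0.5280) / (8.314 × 289.95) = 0.02144 mol
n(Fe) = (1/1) × 0.02144 = 0.02144 mol
m(Fe) = 0.02144 × 55.84 = 1.197 g
%Fe = 1.197 / 3.22 × 100 = 37.17%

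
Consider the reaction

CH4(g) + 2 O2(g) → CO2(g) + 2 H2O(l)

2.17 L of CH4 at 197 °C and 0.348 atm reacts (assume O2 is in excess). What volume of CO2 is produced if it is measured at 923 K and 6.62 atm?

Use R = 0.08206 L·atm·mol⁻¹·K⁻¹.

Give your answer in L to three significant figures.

0.224 L

n(CH4) = PV/RT = (0.348 × 2.17) / (0.08206 × 470.15) = 0.01957 mol
n(CO2) = (1/1) × 0.01957 = 0.01957 mol
V = nRT/P = 0.01957 × 0.08206 × 923 / 6.62 = 0.2239 L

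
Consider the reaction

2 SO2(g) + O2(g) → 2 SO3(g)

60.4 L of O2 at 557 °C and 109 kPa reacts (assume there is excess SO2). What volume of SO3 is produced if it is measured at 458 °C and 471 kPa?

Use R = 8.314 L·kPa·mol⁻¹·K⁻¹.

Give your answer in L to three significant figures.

24.6 L

n(O2) = PV/RT = (109 × 60.4) / (8.314 × 830.15) = 0.9539 mol
n(SO3) = (2/1) × 0.9539 = 1.908 mol
V = nRT/P = 1.908 × 8.314 × 731.15 / 471 = 24.62 L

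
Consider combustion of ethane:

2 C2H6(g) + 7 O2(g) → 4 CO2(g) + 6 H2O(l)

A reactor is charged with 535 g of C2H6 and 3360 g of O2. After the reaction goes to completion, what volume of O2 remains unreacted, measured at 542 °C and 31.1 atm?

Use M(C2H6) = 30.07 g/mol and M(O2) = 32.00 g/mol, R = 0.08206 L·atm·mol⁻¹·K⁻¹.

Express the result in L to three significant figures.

91.9 L

n(C2H6) = 535 / 30.07 = 17.79 mol
n(O2) = 3360 / 32.00 = 105.0 mol
For 17.79 mol C2H6, stoichiometry requires (7/2) × 17.79 = 62.27 mol O2; 105.0 mol is available, so C2H6 is limiting.
n(O2) consumed = (7/2) × 17.79 = 62.27 mol; remaining = 105.0 − 62.27 = 42.73 mol
V(O2) = nRT/P = 42.73 × 0.08206 × 815.15 / 31.1 = 91.91 L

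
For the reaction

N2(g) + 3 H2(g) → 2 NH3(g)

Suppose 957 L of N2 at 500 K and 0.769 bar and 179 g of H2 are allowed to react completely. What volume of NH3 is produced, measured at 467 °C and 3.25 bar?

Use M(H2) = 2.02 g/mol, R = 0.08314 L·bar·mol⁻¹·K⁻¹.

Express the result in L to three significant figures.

n(N2) = PV/RT = (0.769 × 957) / (0.08314 × 500) = 17.70 mol
n(H2) = 179 / 2.02 = 88.61 mol
For 17.70 mol N2, stoichiometry requires (3/1) × 17.70 = 53.10 mol H2; 88.61 mol is available, so N2 is limiting.
n(NH3) = (2/1) × 17.70 = 35.40 mol
V(NH3) = nRT/P = 35.40 × 0.08314 × 740.15 / 3.25 = 670.3 L

670 L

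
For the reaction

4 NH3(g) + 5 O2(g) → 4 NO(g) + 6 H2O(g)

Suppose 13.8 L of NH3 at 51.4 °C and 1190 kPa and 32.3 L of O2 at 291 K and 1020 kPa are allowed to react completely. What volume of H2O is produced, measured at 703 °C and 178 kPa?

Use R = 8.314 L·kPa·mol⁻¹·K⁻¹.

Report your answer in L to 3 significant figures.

n(NH3) = PV/RT = (1190 × 13.8) / (8.314 × 324.55) = 6.086 mol
n(O2) = PV/RT = (1020 × 32.3) / (8.314 × 291) = 13.62 mol
For 6.086 mol NH3, stoichiometry requires (5/4) × 6.086 = 7.607 mol O2; 13.62 mol is available, so NH3 is limiting.
n(H2O) = (6/4) × 6.086 = 9.129 mol
V(H2O) = nRT/P = 9.129 × 8.314 × 976.15 / 178 = 416.2 L

416 L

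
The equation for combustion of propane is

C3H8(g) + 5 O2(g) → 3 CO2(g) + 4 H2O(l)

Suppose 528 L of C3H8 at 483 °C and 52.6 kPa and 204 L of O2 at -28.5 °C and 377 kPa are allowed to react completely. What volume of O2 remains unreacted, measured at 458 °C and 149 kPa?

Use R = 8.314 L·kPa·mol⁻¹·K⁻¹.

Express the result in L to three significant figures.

641 L

n(C3H8) = PV/RT = (52.6 × 528) / (8.314 × 756.15) = 4.418 mol
n(O2) = PV/RT = (377 × 204) / (8.314 × 244.65) = 37.81 mol
For 4.418 mol C3H8, stoichiometry requires (5/1) × 4.418 = 22.09 mol O2; 37.81 mol is available, so C3H8 is limiting.
n(O2) consumed = (5/1) × 4.418 = 22.09 mol; remaining = 37.81 − 22.09 = 15.72 mol
V(O2) = nRT/P = 15.72 × 8.314 × 731.15 / 149 = 641.3 L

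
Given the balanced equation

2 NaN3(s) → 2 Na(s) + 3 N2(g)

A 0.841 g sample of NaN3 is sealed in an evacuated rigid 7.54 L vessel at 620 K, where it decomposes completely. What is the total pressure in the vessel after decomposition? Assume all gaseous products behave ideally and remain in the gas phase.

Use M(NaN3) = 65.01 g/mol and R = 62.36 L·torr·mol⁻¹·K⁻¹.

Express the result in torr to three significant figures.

n(NaN3) = 0.841 / 65.01 = 0.01294 mol
n(gas produced) = (3/2) × 0.01294 = 0.01941 mol
P = nRT/V = 0.01941 × 62.36 × 620 / 7.54 = 99.53 torr

99.5 torr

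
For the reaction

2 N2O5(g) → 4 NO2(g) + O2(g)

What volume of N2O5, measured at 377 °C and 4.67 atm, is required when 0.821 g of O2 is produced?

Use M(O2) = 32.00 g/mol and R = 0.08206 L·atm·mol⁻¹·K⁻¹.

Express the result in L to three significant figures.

0.586 L

n(O2) = 0.8210 / 32.00 = 0.02566 mol
n(N2O5) = (2/1) × 0.02566 = 0.05132 mol
V = nRT/P = 0.05132 × 0.08206 × 650.15 / 4.67 = 0.5863 L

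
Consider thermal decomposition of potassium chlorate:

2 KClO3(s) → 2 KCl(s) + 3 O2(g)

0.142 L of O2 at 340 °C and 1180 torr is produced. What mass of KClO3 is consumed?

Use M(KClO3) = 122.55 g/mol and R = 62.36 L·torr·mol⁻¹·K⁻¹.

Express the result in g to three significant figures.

n(O2) = PV/RT = (1180 × 0.142) / (62.36 × 613.15) = 0.004382 mol
n(KClO3) = (2/3) × 0.004382 = 0.002921 mol
m(KClO3) = 0.002921 × 122.55 = 0.3580 g

0.358 g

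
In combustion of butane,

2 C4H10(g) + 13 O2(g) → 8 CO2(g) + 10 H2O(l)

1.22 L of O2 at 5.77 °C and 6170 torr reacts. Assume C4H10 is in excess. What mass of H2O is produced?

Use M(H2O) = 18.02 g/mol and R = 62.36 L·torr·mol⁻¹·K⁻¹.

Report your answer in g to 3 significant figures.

n(O2) = PV/RT = (6170 × 1.22) / (62.36 × 278.92) = 0.4328 mol
n(H2O) = (10/13) × 0.4328 = 0.3329 mol
m(H2O) = 0.3329 × 18.02 = 5.999 g

6.00 g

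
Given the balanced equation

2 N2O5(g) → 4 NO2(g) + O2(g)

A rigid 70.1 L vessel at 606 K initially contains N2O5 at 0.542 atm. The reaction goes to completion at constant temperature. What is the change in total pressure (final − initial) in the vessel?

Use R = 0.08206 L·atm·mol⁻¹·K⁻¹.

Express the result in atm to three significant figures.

0.813 atm

At constant T and V, P ∝ n(gas): 2 mol gas → 5 mol gas.
P_final = (5/2) × 0.542 = 1.355 atm; ΔP = 1.355 − 0.542 = 0.8130 atm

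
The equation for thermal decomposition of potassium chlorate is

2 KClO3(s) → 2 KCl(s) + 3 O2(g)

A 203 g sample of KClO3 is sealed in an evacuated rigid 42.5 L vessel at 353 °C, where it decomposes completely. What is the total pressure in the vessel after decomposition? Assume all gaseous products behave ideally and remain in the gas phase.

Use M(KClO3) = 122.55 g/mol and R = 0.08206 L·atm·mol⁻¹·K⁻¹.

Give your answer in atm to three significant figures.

n(KClO3) = 203 / 122.55 = 1.656 mol
n(gas produced) = (3/2) × 1.656 = 2.484 mol
P = nRT/V = 2.484 × 0.08206 × 626.15 / 42.5 = 3.003 atm

3.00 atm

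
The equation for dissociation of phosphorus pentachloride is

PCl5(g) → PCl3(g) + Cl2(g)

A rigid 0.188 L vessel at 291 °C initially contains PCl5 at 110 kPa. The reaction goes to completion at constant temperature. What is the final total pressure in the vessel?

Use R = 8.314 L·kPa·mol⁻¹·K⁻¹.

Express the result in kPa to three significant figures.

Since T and V are fixed, P_final/P_initial = n_final/n_initial = 2/1.
P_final = (2/1) × 110 = 220.0 kPa

220 kPa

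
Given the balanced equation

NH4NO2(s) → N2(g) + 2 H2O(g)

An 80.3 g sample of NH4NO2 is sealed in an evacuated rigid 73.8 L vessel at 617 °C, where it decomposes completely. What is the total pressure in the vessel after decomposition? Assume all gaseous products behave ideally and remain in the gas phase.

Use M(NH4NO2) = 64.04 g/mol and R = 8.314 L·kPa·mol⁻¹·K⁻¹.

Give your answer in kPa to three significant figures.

n(NH4NO2) = 80.3 / 64.04 = 1.254 mol
n(gas produced) = (3/1) × 1.254 = 3.762 mol
P = nRT/V = 3.762 × 8.314 × 890.15 / 73.8 = 377.3 kPa

377 kPa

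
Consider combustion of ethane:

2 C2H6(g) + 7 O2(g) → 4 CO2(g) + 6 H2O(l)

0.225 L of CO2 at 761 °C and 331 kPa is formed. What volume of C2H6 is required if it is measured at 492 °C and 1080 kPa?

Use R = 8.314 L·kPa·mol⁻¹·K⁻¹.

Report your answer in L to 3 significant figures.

n(CO2) = PV/RT = (331 × 0.225) / (8.314 × 1034.15) = 0.008662 mol
n(C2H6) = (2/4) × 0.008662 = 0.004331 mol
V = nRT/P = 0.004331 × 8.314 × 765.15 / 1080 = 0.02551 L

0.0255 L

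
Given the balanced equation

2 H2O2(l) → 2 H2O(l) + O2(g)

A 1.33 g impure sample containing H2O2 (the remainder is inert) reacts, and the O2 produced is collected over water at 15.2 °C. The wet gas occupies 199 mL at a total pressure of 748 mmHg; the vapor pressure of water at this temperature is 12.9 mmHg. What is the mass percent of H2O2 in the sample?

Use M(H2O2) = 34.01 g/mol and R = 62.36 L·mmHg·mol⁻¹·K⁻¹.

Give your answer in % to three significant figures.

41.6 %

P(O2) = 748 − 12.9 = 735.1 mmHg
n(O2) = PV/RT = (735.1 × 0.1990) / (62.36 × 288.35) = 0.008135 mol
n(H2O2) = (2/1) × 0.008135 = 0.01627 mol
m(H2O2) = 0.01627 × 34.01 = 0.5533 g
%H2O2 = 0.5533 / 1.33 × 100 = 41.60%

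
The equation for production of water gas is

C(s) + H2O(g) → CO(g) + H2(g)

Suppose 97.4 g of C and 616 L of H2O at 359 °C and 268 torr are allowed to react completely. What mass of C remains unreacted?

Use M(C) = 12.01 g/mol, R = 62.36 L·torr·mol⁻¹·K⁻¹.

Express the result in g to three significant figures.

n(C) = 97.4 / 12.01 = 8.110 mol
n(H2O) = PV/RT = (268 × 616) / (62.36 × 632.15) = 4.188 mol
For 8.110 mol C, stoichiometry requires (1/1) × 8.110 = 8.110 mol H2O; 4.188 mol is available, so H2O is limiting.
n(C) consumed = (1/1) × 4.188 = 4.188 mol; remaining = 8.110 − 4.188 = 3.922 mol
m(C) = 3.922 × 12.01 = 47.10 g

47.1 g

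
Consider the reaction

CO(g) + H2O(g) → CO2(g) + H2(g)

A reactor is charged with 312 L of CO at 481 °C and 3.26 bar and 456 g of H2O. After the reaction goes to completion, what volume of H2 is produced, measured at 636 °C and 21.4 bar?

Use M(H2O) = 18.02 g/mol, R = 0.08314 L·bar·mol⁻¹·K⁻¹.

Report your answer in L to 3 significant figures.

57.3 L

n(CO) = PV/RT = (3.26 × 312) / (0.08314 × 754.15) = 16.22 mol
n(H2O) = 456 / 18.02 = 25.31 mol
For 16.22 mol CO, stoichiometry requires (1/1) × 16.22 = 16.22 mol H2O; 25.31 mol is available, so CO is limiting.
n(H2) = (1/1) × 16.22 = 16.22 mol
V(H2) = nRT/P = 16.22 × 0.08314 × 909.15 / 21.4 = 57.29 L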